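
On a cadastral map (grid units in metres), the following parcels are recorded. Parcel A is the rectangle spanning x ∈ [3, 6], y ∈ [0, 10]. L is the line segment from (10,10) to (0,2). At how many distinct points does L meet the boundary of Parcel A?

2

The segment meets the boundary at (6,6.8), (3,4.4).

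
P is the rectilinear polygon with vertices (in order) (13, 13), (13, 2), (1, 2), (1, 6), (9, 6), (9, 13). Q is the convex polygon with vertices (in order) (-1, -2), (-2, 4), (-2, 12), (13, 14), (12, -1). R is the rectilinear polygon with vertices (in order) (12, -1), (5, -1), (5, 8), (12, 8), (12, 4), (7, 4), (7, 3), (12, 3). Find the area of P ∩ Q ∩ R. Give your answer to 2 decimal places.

29.00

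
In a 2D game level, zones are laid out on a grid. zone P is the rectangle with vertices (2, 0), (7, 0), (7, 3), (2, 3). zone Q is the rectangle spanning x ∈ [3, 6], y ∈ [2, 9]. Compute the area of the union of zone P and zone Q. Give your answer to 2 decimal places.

By inclusion–exclusion:
Individual areas: |zone P| = 15, |zone Q| = 21.
|zone P∩zone Q|: x∈[3,6], y∈[2,3] → 3·1 = 3.
|zone P ∪ zone Q| = 36 − 3 = 33.00.

33.00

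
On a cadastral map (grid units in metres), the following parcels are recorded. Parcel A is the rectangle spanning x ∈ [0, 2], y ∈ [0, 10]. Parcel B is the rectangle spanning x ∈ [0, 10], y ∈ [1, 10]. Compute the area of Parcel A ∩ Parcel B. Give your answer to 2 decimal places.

|Parcel A∩Parcel B|: x∈[0,2], y∈[1,10] → 2·9 = 18.

18.00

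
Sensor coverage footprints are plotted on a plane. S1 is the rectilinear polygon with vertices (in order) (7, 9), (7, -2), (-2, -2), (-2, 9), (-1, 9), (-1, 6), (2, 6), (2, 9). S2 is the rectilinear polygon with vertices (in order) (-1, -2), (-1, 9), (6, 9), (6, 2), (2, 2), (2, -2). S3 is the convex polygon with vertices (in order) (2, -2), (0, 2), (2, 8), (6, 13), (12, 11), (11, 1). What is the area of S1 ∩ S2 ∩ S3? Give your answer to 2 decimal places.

36.93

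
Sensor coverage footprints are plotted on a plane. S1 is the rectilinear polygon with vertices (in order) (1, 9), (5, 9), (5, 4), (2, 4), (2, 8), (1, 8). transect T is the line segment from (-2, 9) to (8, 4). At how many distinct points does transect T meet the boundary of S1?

The segment meets the boundary at (5,5.5), (2,7).

2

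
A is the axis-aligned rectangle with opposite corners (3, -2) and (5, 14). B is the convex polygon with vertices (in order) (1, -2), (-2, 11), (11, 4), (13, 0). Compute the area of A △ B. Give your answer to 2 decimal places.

94.92

|A| = 32, |B| = 100, |A∩B| = 18.5385.
|A △ B| = |A| + |B| − 2·|A∩B| = 32 + 100 − 37.0769 = 94.92.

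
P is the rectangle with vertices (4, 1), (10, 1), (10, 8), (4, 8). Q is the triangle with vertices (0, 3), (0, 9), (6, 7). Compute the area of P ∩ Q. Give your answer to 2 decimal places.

The intersection is the polygon with vertices (4,7.667), (6,7), (4,5.667).
By the shoelace formula its area is 2.00.

2.00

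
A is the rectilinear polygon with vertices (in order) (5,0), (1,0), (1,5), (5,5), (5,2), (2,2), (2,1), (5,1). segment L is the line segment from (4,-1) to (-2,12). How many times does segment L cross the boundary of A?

The segment meets the boundary at (2.615,2), (1.231,5), (3.077,1), (3.538,0).

4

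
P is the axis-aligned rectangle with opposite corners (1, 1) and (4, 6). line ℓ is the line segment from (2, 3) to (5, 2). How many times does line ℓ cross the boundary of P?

1

The segment meets the boundary at (4,2.333).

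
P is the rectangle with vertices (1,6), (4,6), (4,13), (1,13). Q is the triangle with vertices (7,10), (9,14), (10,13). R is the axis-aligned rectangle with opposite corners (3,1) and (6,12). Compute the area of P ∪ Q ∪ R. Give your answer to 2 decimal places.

By inclusion–exclusion:
Individual areas: |P| = 21, |Q| = 3, |R| = 33.
|P∩Q| = 0.
|P∩R|: x∈[3,4], y∈[6,12] → 1·6 = 6.
|Q∩R| = 0.
|P∩Q∩R| = 0.
|P ∪ Q ∪ R| = 57 − 6 + 0 = 51.00.

51.00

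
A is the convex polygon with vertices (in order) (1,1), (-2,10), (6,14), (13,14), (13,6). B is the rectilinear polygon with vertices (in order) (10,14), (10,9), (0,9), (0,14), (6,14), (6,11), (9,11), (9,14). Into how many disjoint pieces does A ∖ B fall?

A ∖ B splits into 2 disjoint pieces (area 94.5, area 9).

2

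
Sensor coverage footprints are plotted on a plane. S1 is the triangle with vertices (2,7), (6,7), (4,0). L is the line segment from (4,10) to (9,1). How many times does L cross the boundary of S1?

The segment meets the boundary at (5.887,6.604), (5.667,7).

2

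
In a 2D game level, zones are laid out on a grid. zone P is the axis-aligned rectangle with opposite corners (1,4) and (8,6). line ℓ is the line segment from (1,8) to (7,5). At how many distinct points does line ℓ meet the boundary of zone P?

The segment meets the boundary at (5,6).

1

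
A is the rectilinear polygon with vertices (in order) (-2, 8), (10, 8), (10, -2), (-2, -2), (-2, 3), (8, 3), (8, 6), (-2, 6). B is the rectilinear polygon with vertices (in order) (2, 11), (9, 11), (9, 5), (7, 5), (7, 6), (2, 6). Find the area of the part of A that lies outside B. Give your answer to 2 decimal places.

|A| = 90, |A∩B| = 15.
|A ∖ B| = |A| − |A∩B| = 90 − 15 = 75.00.

75.00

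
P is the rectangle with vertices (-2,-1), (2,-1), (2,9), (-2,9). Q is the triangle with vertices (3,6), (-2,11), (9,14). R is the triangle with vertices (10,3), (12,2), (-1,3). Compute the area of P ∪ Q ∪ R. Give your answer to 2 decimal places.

By inclusion–exclusion:
Individual areas: |P| = 40, |Q| = 35, |R| = 5.5.
|P∩Q| = 2.
|P∩R| = 0.3462.
|Q∩R| = 0.
|P∩Q∩R| = 0.
|P ∪ Q ∪ R| = 80.5 − 2.3462 + 0 = 78.15.

78.15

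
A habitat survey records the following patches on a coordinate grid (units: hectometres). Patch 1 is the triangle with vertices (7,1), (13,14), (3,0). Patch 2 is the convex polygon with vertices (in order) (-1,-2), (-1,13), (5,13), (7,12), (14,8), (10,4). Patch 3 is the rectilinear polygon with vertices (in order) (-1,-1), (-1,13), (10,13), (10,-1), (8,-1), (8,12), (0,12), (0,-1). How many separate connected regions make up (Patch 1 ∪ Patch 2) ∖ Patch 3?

2

(Patch 1 ∪ Patch 2) ∖ Patch 3 splits into 2 disjoint pieces (area 94.2684, area 14.6642).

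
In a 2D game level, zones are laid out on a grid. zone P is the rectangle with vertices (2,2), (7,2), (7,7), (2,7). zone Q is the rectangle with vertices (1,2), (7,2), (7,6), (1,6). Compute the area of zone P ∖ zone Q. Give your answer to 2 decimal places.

|zone P∩zone Q|: x∈[2,7], y∈[2,6] → 5·4 = 20.
|zone P| = 25.
|zone P ∖ zone Q| = |zone P| − |zone P∩zone Q| = 25 − 20 = 5.00.

5.00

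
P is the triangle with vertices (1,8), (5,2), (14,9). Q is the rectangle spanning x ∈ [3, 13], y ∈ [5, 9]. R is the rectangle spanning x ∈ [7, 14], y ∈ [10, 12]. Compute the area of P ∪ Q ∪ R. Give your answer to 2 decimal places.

By inclusion–exclusion:
Individual areas: |P| = 41, |Q| = 40, |R| = 14.
|P∩Q| = 28.71.
|P∩R| = 0.
|Q∩R| = 0 (no overlap).
|P∩Q∩R| = 0.
|P ∪ Q ∪ R| = 95 − 28.71 + 0 = 66.29.

66.29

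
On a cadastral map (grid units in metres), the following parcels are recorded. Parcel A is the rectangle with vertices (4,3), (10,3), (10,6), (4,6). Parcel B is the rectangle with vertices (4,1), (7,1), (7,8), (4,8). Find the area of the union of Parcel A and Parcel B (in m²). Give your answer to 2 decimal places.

30.00

By inclusion–exclusion:
Individual areas: |Parcel A| = 18, |Parcel B| = 21.
|Parcel A∩Parcel B|: x∈[4,7], y∈[3,6] → 3·3 = 9.
|Parcel A ∪ Parcel B| = 39 − 9 = 30.00.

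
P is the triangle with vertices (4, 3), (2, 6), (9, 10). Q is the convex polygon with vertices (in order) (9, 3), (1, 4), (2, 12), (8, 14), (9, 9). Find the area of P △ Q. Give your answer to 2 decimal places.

|P| = 14.5, |Q| = 69.5, |P∩Q| = 14.2183.
|P △ Q| = |P| + |Q| − 2·|P∩Q| = 14.5 + 69.5 − 28.4365 = 55.56.

55.56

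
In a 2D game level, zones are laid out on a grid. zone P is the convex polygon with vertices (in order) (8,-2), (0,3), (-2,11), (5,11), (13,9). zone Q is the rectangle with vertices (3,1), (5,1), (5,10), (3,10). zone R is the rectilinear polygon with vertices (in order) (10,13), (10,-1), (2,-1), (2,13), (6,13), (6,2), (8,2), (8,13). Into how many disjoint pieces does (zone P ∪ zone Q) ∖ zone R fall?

4

(zone P ∪ zone Q) ∖ zone R splits into 4 disjoint pieces (area 25.25, area 17, area 11.025, area 1.0273).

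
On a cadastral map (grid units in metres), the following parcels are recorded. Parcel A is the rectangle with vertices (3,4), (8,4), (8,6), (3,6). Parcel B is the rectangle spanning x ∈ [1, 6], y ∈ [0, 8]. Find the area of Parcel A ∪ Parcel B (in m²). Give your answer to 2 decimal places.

By inclusion–exclusion:
Individual areas: |Parcel A| = 10, |Parcel B| = 40.
|Parcel A∩Parcel B|: x∈[3,6], y∈[4,6] → 3·2 = 6.
|Parcel A ∪ Parcel B| = 50 − 6 = 44.00.

44.00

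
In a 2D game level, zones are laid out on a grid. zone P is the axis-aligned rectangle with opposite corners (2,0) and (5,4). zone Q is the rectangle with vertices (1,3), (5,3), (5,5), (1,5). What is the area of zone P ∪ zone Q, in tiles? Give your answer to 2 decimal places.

By inclusion–exclusion:
Individual areas: |zone P| = 12, |zone Q| = 8.
|zone P∩zone Q|: x∈[2,5], y∈[3,4] → 3·1 = 3.
|zone P ∪ zone Q| = 20 − 3 = 17.00.

17.00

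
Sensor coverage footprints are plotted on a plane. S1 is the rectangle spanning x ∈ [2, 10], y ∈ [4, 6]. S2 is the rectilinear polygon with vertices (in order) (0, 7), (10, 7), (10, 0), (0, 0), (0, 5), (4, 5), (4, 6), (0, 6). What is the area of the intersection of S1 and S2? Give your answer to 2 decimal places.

14.00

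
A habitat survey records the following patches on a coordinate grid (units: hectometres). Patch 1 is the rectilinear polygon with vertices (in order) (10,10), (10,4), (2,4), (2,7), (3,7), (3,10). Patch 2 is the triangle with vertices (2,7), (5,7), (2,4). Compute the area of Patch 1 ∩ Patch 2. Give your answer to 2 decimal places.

4.50

The intersection is the polygon with vertices (2,7), (3,7), (5,7), (2,4).
By the shoelace formula its area is 4.50.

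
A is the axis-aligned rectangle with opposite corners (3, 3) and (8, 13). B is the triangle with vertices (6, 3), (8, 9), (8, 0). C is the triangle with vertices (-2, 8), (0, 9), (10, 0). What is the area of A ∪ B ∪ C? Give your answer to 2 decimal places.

By inclusion–exclusion:
Individual areas: |A| = 50, |B| = 9, |C| = 14.
|A∩B| = 6.
|A∩C| = 3.9667.
|B∩C| = 1.2872.
|A∩B∩C| = 0.1538.
|A ∪ B ∪ C| = 73 − 11.2538 + 0.1538 = 61.90.

61.90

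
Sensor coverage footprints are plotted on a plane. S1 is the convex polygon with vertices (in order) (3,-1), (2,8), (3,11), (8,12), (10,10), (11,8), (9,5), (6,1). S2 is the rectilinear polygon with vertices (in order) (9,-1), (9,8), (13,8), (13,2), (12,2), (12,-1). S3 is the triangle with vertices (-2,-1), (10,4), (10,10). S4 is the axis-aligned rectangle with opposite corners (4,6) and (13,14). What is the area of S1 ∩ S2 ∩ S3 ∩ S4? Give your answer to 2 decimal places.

The intersection is the polygon with vertices (10,8), (10,6.5), (9.667,6), (9,6), (9,8).
By the shoelace formula its area is 1.92.

1.92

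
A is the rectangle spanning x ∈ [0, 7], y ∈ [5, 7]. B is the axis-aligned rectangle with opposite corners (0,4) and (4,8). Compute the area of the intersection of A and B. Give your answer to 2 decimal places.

|A∩B|: x∈[0,4], y∈[5,7] → 4·2 = 8.

8.00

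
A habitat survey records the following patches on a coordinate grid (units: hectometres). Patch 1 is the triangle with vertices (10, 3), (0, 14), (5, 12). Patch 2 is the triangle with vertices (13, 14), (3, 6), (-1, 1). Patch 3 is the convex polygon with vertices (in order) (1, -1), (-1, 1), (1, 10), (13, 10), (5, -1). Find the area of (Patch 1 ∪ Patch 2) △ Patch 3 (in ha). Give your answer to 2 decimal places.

94.66

|Patch 1 ∪ Patch 2| = 25.5265.
|(Patch 1 ∪ Patch 2) ∩ Patch 3| = 14.9354.
|(Patch 1 ∪ Patch 2) △ Patch 3| = 25.5265 + 99 − 29.8707 = 94.66.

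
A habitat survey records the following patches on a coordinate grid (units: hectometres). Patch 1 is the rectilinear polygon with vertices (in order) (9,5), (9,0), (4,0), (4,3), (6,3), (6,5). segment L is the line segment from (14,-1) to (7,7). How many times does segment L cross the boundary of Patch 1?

The segment meets the boundary at (8.75,5), (9,4.714).

2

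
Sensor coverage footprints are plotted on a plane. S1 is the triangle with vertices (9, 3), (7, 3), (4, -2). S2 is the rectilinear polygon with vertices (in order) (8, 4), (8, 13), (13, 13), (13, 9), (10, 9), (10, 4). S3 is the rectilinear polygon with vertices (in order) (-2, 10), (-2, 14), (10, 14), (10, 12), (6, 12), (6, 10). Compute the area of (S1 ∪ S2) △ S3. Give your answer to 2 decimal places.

71.00

|S1 ∪ S2| = 35.
|(S1 ∪ S2) ∩ S3| = 2.
|(S1 ∪ S2) △ S3| = 35 + 40 − 4 = 71.00.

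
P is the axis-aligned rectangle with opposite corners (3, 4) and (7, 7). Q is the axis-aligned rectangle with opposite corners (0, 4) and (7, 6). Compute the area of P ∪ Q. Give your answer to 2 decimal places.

18.00

By inclusion–exclusion:
Individual areas: |P| = 12, |Q| = 14.
|P∩Q|: x∈[3,7], y∈[4,6] → 4·2 = 8.
|P ∪ Q| = 26 − 8 = 18.00.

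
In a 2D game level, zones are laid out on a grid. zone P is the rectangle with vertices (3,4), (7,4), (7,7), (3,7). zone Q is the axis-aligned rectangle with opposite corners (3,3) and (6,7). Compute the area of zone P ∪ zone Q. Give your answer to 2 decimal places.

By inclusion–exclusion:
Individual areas: |zone P| = 12, |zone Q| = 12.
|zone P∩zone Q|: x∈[3,6], y∈[4,7] → 3·3 = 9.
|zone P ∪ zone Q| = 24 − 9 = 15.00.

15.00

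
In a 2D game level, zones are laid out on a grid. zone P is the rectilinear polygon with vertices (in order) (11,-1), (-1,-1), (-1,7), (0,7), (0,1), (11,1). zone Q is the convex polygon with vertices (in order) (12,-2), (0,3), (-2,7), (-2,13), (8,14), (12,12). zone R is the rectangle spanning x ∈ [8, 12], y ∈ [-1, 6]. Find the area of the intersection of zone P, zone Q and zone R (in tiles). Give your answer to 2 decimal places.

5.47

The intersection is the polygon with vertices (8,-0.333), (8,1), (11,1), (11,-1), (9.6,-1).
By the shoelace formula its area is 5.47.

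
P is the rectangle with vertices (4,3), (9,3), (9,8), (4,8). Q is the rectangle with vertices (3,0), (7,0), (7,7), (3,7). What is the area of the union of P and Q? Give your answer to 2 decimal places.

41.00

By inclusion–exclusion:
Individual areas: |P| = 25, |Q| = 28.
|P∩Q|: x∈[4,7], y∈[3,7] → 3·4 = 12.
|P ∪ Q| = 53 − 12 = 41.00.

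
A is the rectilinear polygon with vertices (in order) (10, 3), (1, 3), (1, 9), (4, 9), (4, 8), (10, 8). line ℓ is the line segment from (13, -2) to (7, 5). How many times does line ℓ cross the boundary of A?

1

The segment meets the boundary at (8.714,3).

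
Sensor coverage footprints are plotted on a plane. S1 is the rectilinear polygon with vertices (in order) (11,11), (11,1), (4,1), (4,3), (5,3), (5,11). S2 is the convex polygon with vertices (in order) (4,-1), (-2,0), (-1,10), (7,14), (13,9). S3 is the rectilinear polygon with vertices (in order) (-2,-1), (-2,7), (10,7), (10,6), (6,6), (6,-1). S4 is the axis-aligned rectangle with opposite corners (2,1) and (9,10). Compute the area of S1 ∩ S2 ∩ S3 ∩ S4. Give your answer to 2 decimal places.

10.98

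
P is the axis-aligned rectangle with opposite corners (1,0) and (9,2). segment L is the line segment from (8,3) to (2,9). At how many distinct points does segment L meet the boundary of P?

0

The segment lies entirely outside P and never meets its boundary.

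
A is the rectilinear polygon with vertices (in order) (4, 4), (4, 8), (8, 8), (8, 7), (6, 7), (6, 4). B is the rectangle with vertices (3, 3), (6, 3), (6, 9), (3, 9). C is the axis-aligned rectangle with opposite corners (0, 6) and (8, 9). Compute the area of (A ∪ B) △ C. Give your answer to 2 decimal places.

22.00

|A ∪ B| = 20.
|(A ∪ B) ∩ C| = 11.
|(A ∪ B) △ C| = 20 + 24 − 22 = 22.00.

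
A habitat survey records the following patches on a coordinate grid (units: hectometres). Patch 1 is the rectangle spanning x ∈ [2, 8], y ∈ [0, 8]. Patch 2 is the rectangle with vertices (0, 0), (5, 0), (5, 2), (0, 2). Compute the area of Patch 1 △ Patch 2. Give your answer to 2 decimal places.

46.00

|Patch 1∩Patch 2|: x∈[2,5], y∈[0,2] → 3·2 = 6.
|Patch 1 △ Patch 2| = |Patch 1| + |Patch 2| − 2·|Patch 1∩Patch 2| = 48 + 10 − 12 = 46.00.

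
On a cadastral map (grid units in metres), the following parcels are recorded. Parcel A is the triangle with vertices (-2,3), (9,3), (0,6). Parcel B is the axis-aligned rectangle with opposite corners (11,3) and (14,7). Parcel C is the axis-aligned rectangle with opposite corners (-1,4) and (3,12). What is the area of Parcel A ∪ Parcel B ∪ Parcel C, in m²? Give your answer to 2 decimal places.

54.75

By inclusion–exclusion:
Individual areas: |Parcel A| = 16.5, |Parcel B| = 12, |Parcel C| = 32.
|Parcel A∩Parcel B| = 0.
|Parcel A∩Parcel C| = 5.75.
|Parcel B∩Parcel C| = 0 (no overlap).
|Parcel A∩Parcel B∩Parcel C| = 0.
|Parcel A ∪ Parcel B ∪ Parcel C| = 60.5 − 5.75 + 0 = 54.75.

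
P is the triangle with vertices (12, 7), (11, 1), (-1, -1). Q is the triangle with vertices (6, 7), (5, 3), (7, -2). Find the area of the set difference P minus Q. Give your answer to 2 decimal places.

|P| = 35, |P∩Q| = 3.0824.
|P ∖ Q| = |P| − |P∩Q| = 35 − 3.0824 = 31.92.

31.92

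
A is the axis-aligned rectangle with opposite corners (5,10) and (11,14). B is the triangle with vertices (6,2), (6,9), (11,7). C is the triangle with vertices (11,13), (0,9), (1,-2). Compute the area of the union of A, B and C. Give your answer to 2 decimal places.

92.32

By inclusion–exclusion:
Individual areas: |A| = 24, |B| = 17.5, |C| = 62.5.
|A∩B| = 0.
|A∩C| = 8.4545.
|B∩C| = 3.2237.
|A∩B∩C| = 0.
|A ∪ B ∪ C| = 104 − 11.6782 + 0 = 92.32.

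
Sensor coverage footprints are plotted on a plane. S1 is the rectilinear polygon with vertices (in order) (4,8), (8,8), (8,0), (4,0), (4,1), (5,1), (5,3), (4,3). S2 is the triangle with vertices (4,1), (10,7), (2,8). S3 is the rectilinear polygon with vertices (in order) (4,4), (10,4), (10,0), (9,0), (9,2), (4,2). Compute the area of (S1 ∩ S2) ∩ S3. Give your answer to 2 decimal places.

3.00

The region (S1 ∩ S2) ∩ S3 is the polygon with vertices (5,2), (5,3), (4,3), (4,4), (7,4).
By the shoelace formula its area is 3.00.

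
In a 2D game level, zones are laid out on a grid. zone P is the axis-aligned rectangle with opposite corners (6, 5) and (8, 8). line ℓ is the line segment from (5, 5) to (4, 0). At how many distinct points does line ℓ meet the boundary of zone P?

0

The segment lies entirely outside zone P and never meets its boundary.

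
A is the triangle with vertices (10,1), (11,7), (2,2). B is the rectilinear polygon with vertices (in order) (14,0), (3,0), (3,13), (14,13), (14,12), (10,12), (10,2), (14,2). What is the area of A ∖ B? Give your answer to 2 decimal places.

2.98

|A| = 24.5, |A∩B| = 21.5208.
|A ∖ B| = |A| − |A∩B| = 24.5 − 21.5208 = 2.98.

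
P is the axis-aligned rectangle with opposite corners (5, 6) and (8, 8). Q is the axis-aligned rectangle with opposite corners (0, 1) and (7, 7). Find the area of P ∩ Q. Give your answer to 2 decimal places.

2.00

|P∩Q|: x∈[5,7], y∈[6,7] → 2·1 = 2.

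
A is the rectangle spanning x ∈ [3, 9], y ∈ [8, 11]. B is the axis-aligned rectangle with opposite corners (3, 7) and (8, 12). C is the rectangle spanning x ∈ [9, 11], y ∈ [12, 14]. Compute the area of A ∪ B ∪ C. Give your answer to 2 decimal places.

32.00

By inclusion–exclusion:
Individual areas: |A| = 18, |B| = 25, |C| = 4.
|A∩B|: x∈[3,8], y∈[8,11] → 5·3 = 15.
|A∩C| = 0 (no overlap).
|B∩C| = 0 (no overlap).
|A∩B∩C| = 0.
|A ∪ B ∪ C| = 47 − 15 + 0 = 32.00.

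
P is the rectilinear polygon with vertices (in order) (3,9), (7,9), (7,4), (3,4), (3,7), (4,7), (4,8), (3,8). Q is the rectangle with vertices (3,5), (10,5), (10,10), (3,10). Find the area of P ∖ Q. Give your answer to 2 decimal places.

4.00

|P| = 19, |P∩Q| = 15.
|P ∖ Q| = |P| − |P∩Q| = 19 − 15 = 4.00.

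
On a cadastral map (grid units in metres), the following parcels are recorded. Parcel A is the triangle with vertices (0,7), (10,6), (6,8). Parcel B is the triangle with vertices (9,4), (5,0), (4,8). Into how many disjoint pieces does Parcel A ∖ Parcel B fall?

Parcel A ∖ Parcel B splits into 2 disjoint pieces (area 2.2506, area 4.5241).

2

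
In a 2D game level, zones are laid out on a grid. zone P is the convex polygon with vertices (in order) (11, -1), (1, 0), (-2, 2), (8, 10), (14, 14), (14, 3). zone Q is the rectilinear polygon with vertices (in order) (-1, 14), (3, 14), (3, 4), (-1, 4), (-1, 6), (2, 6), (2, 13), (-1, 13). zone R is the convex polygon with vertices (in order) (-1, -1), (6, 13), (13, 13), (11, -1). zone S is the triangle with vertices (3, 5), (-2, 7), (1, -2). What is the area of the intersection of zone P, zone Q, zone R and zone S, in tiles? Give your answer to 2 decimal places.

The intersection is the polygon with vertices (1.5,4), (2.167,5.333), (2.167,5.333), (3,5), (2.714,4).
By the shoelace formula its area is 1.27.

1.27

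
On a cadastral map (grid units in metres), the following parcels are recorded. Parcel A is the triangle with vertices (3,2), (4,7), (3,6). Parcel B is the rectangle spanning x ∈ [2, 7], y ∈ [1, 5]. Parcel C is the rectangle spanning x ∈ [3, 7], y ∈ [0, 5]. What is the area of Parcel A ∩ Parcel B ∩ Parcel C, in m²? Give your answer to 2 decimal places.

0.90

The intersection is the polygon with vertices (3,5), (3.6,5), (3,2).
By the shoelace formula its area is 0.90.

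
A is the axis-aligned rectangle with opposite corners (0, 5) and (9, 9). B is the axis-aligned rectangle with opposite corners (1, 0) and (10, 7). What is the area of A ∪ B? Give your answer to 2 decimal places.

By inclusion–exclusion:
Individual areas: |A| = 36, |B| = 63.
|A∩B|: x∈[1,9], y∈[5,7] → 8·2 = 16.
|A ∪ B| = 99 − 16 = 83.00.

83.00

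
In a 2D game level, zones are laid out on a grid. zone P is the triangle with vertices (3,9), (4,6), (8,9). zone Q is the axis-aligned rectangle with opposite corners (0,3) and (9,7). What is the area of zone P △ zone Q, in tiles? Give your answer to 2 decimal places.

|zone P| = 7.5, |zone Q| = 36, |zone P∩zone Q| = 0.8333.
|zone P △ zone Q| = |zone P| + |zone Q| − 2·|zone P∩zone Q| = 7.5 + 36 − 1.6667 = 41.83.

41.83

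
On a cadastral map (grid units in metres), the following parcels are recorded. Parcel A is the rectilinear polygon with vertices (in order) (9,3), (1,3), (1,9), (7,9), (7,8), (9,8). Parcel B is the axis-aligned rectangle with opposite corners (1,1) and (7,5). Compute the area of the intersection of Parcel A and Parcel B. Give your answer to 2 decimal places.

12.00

The intersection is the polygon with vertices (1,3), (1,5), (7,5), (7,3).
By the shoelace formula its area is 12.00.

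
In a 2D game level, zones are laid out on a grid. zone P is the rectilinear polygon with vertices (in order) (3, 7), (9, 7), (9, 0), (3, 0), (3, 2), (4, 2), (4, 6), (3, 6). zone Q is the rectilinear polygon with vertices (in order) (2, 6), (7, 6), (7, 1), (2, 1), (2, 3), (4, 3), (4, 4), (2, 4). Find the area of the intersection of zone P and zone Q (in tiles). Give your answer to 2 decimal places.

16.00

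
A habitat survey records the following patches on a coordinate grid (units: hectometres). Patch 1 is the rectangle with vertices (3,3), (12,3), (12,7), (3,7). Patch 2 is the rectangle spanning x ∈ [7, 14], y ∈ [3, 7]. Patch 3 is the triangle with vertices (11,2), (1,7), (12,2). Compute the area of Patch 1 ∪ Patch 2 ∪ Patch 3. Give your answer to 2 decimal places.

44.99

By inclusion–exclusion:
Individual areas: |Patch 1| = 36, |Patch 2| = 28, |Patch 3| = 2.5.
|Patch 1∩Patch 2|: x∈[7,12], y∈[3,7] → 5·4 = 20.
|Patch 1∩Patch 3| = 1.5091.
|Patch 2∩Patch 3| = 0.7818.
|Patch 1∩Patch 2∩Patch 3| = 0.7818.
|Patch 1 ∪ Patch 2 ∪ Patch 3| = 66.5 − 22.2909 + 0.7818 = 44.99.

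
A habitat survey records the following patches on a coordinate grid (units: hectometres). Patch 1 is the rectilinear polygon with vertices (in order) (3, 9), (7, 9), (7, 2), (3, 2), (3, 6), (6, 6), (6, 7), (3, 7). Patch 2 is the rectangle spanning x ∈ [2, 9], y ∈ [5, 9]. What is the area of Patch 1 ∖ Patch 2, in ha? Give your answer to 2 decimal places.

|Patch 1| = 25, |Patch 1∩Patch 2| = 13.
|Patch 1 ∖ Patch 2| = |Patch 1| − |Patch 1∩Patch 2| = 25 − 13 = 12.00.

12.00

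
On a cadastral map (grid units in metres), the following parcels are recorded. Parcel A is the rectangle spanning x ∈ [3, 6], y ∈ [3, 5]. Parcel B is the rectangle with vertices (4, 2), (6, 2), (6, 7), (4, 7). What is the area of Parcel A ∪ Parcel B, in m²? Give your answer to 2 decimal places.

By inclusion–exclusion:
Individual areas: |Parcel A| = 6, |Parcel B| = 10.
|Parcel A∩Parcel B|: x∈[4,6], y∈[3,5] → 2·2 = 4.
|Parcel A ∪ Parcel B| = 16 − 4 = 12.00.

12.00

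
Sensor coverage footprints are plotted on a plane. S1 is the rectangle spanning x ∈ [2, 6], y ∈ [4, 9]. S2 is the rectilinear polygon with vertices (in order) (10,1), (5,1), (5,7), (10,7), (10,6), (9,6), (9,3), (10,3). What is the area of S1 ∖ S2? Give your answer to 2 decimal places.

|S1| = 20, |S1∩S2| = 3.
|S1 ∖ S2| = |S1| − |S1∩S2| = 20 − 3 = 17.00.

17.00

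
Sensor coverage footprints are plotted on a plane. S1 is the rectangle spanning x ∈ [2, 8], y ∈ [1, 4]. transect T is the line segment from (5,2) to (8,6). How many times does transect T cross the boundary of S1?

The segment meets the boundary at (6.5,4).

1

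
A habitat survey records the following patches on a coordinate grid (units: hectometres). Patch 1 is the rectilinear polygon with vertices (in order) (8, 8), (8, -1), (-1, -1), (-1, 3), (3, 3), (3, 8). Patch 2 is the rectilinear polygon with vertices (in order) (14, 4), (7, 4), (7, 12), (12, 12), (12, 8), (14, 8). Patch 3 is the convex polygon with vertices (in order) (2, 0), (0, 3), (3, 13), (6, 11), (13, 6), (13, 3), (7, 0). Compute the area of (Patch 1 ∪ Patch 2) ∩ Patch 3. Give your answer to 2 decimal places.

|Patch 1 ∪ Patch 2| = 105.
|(Patch 1 ∪ Patch 2) ∩ Patch 3| = 66.61.

66.61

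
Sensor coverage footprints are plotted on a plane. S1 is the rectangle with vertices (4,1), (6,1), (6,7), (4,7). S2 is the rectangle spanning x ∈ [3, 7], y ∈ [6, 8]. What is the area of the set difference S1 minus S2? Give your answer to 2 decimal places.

10.00

|S1∩S2|: x∈[4,6], y∈[6,7] → 2·1 = 2.
|S1| = 12.
|S1 ∖ S2| = |S1| − |S1∩S2| = 12 − 2 = 10.00.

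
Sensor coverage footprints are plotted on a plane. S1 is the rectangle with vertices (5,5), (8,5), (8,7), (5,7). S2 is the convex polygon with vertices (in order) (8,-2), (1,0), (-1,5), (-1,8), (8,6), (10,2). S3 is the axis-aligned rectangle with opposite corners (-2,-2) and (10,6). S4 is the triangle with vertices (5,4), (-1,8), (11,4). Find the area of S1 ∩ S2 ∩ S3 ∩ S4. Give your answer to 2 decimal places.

1.50

The intersection is the polygon with vertices (5,6), (8,5), (5,5).
By the shoelace formula its area is 1.50.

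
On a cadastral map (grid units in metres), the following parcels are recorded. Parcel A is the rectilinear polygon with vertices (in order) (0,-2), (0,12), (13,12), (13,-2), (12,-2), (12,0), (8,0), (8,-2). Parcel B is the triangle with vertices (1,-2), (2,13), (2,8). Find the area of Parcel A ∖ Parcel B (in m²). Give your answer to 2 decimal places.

|Parcel A| = 174, |Parcel A∩Parcel B| = 2.4667.
|Parcel A ∖ Parcel B| = |Parcel A| − |Parcel A∩Parcel B| = 174 − 2.4667 = 171.53.

171.53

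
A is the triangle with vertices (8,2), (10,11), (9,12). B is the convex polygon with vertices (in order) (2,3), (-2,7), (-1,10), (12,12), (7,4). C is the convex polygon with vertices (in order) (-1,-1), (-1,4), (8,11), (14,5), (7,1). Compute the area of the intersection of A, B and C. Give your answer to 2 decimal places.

The intersection is the polygon with vertices (9.241,7.586), (8.429,6.286), (8.818,10.182), (9.636,9.364).
By the shoelace formula its area is 2.22.

2.22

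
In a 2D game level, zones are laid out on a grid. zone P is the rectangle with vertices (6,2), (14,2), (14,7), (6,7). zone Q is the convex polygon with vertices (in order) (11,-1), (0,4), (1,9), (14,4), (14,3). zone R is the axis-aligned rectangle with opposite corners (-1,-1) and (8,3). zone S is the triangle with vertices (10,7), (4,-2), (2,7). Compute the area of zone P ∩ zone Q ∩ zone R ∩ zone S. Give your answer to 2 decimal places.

1.00

The intersection is the polygon with vertices (6,3), (7.333,3), (6.667,2), (6,2).
By the shoelace formula its area is 1.00.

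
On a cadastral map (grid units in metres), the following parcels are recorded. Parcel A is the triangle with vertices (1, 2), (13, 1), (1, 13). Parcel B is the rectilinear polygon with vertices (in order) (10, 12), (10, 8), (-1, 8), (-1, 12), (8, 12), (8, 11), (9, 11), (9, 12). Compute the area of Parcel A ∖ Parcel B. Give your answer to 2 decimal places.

|Parcel A| = 66, |Parcel A∩Parcel B| = 12.
|Parcel A ∖ Parcel B| = |Parcel A| − |Parcel A∩Parcel B| = 66 − 12 = 54.00.

54.00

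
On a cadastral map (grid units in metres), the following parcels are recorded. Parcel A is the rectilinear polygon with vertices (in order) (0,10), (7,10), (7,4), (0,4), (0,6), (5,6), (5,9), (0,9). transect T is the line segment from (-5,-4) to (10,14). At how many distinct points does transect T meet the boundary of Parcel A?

4

The segment meets the boundary at (6.667,10), (3.333,6), (1.667,4), (5,8).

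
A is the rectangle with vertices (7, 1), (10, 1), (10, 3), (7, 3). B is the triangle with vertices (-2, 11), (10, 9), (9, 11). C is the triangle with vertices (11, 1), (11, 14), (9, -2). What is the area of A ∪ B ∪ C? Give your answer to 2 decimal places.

By inclusion–exclusion:
Individual areas: |A| = 6, |B| = 11, |C| = 13.
|A∩B| = 0.
|A∩C| = 1.
|B∩C| = 0.
|A∩B∩C| = 0.
|A ∪ B ∪ C| = 30 − 1 + 0 = 29.00.

29.00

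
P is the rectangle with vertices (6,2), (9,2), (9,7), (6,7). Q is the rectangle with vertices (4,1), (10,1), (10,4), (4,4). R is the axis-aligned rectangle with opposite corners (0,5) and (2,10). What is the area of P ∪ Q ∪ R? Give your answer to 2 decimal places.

37.00

By inclusion–exclusion:
Individual areas: |P| = 15, |Q| = 18, |R| = 10.
|P∩Q|: x∈[6,9], y∈[2,4] → 3·2 = 6.
|P∩R| = 0 (no overlap).
|Q∩R| = 0 (no overlap).
|P∩Q∩R| = 0.
|P ∪ Q ∪ R| = 43 − 6 + 0 = 37.00.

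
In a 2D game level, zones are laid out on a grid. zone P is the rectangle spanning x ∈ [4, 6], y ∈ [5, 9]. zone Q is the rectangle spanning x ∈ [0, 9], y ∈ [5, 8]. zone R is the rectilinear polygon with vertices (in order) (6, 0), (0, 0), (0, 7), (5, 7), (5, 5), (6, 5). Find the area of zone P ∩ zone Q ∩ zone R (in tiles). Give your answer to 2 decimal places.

2.00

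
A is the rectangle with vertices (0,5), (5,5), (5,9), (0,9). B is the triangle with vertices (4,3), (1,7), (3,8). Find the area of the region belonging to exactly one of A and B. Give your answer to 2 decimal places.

16.70

|A| = 20, |B| = 5.5, |A∩B| = 4.4.
|A △ B| = |A| + |B| − 2·|A∩B| = 20 + 5.5 − 8.8 = 16.70.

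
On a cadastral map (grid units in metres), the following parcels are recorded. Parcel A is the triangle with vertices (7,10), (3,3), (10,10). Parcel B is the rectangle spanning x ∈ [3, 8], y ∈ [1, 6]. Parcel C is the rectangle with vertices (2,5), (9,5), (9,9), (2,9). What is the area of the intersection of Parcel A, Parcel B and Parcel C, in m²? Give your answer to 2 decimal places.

1.07

The intersection is the polygon with vertices (6,6), (5,5), (4.143,5), (4.714,6).
By the shoelace formula its area is 1.07.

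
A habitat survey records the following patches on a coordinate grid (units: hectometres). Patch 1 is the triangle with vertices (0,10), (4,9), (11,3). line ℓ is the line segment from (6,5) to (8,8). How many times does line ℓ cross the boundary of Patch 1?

2

The segment meets the boundary at (6.97,6.455), (6.553,5.83).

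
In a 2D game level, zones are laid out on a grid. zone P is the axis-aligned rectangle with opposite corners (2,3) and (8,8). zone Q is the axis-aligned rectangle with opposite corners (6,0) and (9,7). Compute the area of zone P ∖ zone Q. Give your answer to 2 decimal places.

|zone P∩zone Q|: x∈[6,8], y∈[3,7] → 2·4 = 8.
|zone P| = 30.
|zone P ∖ zone Q| = |zone P| − |zone P∩zone Q| = 30 − 8 = 22.00.

22.00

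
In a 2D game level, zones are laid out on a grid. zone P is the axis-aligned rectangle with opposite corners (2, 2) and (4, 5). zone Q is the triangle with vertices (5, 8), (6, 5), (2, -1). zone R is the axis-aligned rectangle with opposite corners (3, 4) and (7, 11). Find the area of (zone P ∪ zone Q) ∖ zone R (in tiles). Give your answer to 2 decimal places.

|zone P ∪ zone Q| = 13.5.
|(zone P ∪ zone Q) ∩ zone R| = 5.6667.
|(zone P ∪ zone Q) ∖ zone R| = 13.5 − 5.6667 = 7.83.

7.83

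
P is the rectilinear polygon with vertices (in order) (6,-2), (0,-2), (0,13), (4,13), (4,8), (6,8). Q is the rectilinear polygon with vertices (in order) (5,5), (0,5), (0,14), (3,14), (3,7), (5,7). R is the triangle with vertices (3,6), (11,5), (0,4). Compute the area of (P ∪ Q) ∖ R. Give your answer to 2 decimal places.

|P ∪ Q| = 83.
|(P ∪ Q) ∩ R| = 6.8011.
|(P ∪ Q) ∖ R| = 83 − 6.8011 = 76.20.

76.20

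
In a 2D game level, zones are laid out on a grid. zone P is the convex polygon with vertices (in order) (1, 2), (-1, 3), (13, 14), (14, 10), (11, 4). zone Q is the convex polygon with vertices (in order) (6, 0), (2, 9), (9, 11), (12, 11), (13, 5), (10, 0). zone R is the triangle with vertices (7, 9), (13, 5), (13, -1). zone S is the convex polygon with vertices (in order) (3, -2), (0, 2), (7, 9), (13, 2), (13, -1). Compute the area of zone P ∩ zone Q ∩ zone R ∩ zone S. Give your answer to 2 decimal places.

The intersection is the polygon with vertices (10.107,3.821), (7,9), (11.105,4.21), (11,4).
By the shoelace formula its area is 3.27.

3.27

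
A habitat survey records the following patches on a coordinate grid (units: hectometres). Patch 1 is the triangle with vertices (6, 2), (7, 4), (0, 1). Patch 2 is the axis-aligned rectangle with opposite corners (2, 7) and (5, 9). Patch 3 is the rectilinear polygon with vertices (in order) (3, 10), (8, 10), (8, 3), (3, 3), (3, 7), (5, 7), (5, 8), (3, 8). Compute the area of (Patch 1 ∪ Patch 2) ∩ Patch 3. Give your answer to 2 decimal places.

2.92

|Patch 1 ∪ Patch 2| = 11.5.
|(Patch 1 ∪ Patch 2) ∩ Patch 3| = 2.92.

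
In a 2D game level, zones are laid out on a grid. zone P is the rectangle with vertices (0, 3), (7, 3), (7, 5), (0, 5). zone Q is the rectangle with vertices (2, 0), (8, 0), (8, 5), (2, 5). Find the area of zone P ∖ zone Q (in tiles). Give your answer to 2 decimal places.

|zone P∩zone Q|: x∈[2,7], y∈[3,5] → 5·2 = 10.
|zone P| = 14.
|zone P ∖ zone Q| = |zone P| − |zone P∩zone Q| = 14 − 10 = 4.00.

4.00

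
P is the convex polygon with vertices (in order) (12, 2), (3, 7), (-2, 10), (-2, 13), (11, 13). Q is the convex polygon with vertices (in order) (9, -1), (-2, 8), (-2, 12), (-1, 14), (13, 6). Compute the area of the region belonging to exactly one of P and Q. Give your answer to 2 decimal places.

|P| = 93.5, |Q| = 104.5, |P∩Q| = 60.688.
|P △ Q| = |P| + |Q| − 2·|P∩Q| = 93.5 + 104.5 − 121.3759 = 76.62.

76.62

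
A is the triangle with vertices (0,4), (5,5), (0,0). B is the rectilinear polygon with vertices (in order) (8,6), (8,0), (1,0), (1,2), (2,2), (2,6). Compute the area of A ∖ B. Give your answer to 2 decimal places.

|A| = 10, |A∩B| = 4.1.
|A ∖ B| = |A| − |A∩B| = 10 − 4.1 = 5.90.

5.90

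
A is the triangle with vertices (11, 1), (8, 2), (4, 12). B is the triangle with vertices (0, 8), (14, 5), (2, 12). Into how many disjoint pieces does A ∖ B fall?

A ∖ B splits into 2 disjoint pieces (area 9.469, area 0.3337).

2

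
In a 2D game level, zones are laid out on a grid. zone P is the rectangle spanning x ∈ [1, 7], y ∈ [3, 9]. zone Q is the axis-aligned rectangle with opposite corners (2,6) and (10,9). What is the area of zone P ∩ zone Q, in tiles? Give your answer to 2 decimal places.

15.00

|zone P∩zone Q|: x∈[2,7], y∈[6,9] → 5·3 = 15.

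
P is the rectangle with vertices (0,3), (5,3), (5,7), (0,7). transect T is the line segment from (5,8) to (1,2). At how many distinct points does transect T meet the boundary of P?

2

The segment meets the boundary at (1.667,3), (4.333,7).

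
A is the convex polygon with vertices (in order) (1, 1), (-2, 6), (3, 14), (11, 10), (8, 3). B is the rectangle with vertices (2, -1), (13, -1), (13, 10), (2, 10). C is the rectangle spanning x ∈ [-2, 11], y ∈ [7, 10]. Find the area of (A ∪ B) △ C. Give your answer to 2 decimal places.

|A ∪ B| = 165.3571.
|(A ∪ B) ∩ C| = 34.3125.
|(A ∪ B) △ C| = 165.3571 + 39 − 68.625 = 135.73.

135.73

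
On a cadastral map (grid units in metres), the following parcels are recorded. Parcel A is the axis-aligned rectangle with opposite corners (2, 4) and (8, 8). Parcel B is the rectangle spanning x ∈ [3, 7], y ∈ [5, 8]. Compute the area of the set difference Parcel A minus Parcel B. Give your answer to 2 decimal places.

12.00

|Parcel A∩Parcel B|: x∈[3,7], y∈[5,8] → 4·3 = 12.
|Parcel A| = 24.
|Parcel A ∖ Parcel B| = |Parcel A| − |Parcel A∩Parcel B| = 24 − 12 = 12.00.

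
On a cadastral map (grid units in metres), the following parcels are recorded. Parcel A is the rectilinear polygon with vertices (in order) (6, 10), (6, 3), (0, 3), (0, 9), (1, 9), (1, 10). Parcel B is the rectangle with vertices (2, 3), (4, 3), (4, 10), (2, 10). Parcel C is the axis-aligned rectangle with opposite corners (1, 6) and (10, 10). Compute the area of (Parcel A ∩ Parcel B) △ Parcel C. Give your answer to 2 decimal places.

|Parcel A ∩ Parcel B| = 14.
|(Parcel A ∩ Parcel B) ∩ Parcel C| = 8.
|(Parcel A ∩ Parcel B) △ Parcel C| = 14 + 36 − 16 = 34.00.

34.00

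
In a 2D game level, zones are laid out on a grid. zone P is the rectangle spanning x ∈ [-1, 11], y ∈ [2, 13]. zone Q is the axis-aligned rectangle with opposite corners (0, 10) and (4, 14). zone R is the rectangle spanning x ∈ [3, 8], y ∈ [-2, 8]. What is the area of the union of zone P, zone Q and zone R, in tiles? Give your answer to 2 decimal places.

156.00

By inclusion–exclusion:
Individual areas: |zone P| = 132, |zone Q| = 16, |zone R| = 50.
|zone P∩zone Q|: x∈[0,4], y∈[10,13] → 4·3 = 12.
|zone P∩zone R|: x∈[3,8], y∈[2,8] → 5·6 = 30.
|zone Q∩zone R| = 0 (no overlap).
|zone P∩zone Q∩zone R| = 0.
|zone P ∪ zone Q ∪ zone R| = 198 − 42 + 0 = 156.00.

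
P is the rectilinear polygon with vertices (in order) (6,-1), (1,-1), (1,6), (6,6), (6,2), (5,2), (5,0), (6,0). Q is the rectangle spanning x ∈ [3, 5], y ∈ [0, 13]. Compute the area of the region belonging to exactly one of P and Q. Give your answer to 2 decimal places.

|P| = 33, |Q| = 26, |P∩Q| = 12.
|P △ Q| = |P| + |Q| − 2·|P∩Q| = 33 + 26 − 24 = 35.00.

35.00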